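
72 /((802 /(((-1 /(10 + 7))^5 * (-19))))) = 684 /569362657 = 0.00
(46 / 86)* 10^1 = 230 / 43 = 5.35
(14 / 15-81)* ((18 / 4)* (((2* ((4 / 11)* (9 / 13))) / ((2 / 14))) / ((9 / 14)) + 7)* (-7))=9003897 / 286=31482.16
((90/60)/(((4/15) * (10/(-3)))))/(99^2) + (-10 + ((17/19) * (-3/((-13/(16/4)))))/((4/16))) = -9606679/1434576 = -6.70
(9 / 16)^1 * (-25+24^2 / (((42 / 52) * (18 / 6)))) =119.65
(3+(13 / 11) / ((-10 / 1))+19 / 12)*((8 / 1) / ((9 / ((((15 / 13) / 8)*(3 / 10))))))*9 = 8841 / 5720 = 1.55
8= 8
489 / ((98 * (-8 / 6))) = -3.74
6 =6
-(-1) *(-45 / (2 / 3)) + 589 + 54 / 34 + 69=592.09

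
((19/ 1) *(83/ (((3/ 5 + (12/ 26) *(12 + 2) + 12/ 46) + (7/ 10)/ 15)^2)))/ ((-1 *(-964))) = 793042745625/ 26324968155169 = 0.03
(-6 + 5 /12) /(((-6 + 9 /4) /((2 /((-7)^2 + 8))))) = 134 /2565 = 0.05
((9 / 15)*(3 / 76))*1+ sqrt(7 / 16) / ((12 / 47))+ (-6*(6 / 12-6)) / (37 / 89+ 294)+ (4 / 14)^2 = 106071023 / 487899860+ 47*sqrt(7) / 48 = 2.81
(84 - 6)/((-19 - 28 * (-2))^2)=78/1369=0.06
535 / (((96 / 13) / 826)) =2872415 / 48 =59841.98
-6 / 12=-1 / 2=-0.50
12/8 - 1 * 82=-161/2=-80.50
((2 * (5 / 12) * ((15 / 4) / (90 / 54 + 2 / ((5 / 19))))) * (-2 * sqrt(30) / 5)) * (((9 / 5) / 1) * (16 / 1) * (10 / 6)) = -900 * sqrt(30) / 139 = -35.46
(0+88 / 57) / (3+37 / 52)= 4576 / 11001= 0.42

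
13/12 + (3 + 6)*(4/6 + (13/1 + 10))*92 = 235165/12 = 19597.08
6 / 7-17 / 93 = 439 / 651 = 0.67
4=4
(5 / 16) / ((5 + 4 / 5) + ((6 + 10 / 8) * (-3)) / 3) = -25 / 116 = -0.22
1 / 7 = 0.14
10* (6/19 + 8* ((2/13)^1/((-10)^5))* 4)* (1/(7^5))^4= 69632/1759704444241978950625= 0.00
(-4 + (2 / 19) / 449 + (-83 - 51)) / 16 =-294319 / 34124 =-8.62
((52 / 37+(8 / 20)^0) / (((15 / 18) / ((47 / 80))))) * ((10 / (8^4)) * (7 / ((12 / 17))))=497777 / 12124160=0.04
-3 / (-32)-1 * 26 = -829 / 32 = -25.91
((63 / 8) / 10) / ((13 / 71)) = 4473 / 1040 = 4.30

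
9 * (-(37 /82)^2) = -12321 /6724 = -1.83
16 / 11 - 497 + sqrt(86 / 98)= -5451 / 11 + sqrt(43) / 7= -494.61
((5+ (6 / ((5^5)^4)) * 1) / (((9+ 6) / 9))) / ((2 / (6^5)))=5561828613281319984 / 476837158203125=11664.00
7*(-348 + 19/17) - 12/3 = -41347/17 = -2432.18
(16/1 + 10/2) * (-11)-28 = -259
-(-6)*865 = 5190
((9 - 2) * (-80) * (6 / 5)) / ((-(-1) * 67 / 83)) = -55776 / 67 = -832.48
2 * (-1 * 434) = -868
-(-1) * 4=4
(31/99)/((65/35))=217/1287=0.17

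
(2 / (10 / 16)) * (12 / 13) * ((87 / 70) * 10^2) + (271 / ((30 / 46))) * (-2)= -633286 / 1365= -463.95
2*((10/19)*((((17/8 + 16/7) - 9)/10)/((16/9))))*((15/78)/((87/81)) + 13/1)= -1209699/337792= -3.58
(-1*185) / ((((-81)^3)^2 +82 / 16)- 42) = -1480 / 2259436291553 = -0.00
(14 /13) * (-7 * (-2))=196 /13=15.08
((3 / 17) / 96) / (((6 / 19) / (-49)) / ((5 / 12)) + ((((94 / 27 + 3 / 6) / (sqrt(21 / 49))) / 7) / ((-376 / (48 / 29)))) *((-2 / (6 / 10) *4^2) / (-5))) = -0.03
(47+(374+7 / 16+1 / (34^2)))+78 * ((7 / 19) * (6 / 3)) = 42075297 / 87856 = 478.91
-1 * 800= -800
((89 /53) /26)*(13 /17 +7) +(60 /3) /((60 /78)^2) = 2008867 /58565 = 34.30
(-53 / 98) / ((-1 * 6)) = 53 / 588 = 0.09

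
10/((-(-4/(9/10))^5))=59049/10240000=0.01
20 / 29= 0.69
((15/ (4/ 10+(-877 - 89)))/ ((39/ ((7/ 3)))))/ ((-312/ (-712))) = -15575/ 7343388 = -0.00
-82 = -82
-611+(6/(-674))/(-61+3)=-11942603/19546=-611.00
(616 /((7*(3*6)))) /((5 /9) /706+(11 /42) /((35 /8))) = 7610680 /94417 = 80.61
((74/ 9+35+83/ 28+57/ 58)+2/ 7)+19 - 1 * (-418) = 484.45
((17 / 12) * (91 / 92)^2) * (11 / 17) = 91091 / 101568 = 0.90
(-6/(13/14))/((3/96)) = -2688/13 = -206.77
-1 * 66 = -66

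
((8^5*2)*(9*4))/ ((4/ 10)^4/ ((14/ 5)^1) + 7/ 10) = 4128768000/ 1241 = 3326968.57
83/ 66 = 1.26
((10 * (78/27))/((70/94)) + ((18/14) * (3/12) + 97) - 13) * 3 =31025/84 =369.35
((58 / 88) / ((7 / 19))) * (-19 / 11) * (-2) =10469 / 1694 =6.18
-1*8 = -8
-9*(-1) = 9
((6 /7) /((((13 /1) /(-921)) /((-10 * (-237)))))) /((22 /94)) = -615541140 /1001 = -614926.21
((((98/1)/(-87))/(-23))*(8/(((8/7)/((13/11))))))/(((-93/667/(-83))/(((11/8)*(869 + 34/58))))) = 518505897/1798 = 288379.25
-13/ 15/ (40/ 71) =-1.54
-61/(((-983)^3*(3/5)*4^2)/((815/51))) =248575/2325262388976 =0.00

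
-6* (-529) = 3174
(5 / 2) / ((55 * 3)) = 1 / 66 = 0.02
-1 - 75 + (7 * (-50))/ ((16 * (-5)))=-573/ 8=-71.62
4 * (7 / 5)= 28 / 5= 5.60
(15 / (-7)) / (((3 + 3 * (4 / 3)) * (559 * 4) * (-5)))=3 / 109564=0.00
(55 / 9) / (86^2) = 0.00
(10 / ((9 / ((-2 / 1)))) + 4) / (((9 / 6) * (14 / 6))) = 32 / 63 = 0.51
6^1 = 6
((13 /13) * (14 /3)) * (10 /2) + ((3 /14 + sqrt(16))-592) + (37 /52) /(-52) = -32052641 /56784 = -564.47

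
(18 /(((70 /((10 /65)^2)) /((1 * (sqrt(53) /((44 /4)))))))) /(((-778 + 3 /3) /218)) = -2616 * sqrt(53) /16851835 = -0.00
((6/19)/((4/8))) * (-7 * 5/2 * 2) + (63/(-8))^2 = 48531/1216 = 39.91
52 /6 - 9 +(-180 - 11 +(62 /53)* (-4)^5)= -220886 /159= -1389.22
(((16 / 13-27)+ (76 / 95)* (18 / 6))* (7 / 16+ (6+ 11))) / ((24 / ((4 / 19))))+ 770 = 30289133 / 39520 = 766.43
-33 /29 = -1.14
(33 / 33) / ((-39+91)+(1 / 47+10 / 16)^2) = 141376 / 7410601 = 0.02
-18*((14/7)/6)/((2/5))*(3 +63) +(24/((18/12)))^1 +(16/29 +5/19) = -536225/551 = -973.19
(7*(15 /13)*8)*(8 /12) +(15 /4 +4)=2643 /52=50.83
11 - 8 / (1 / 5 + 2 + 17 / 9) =208 / 23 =9.04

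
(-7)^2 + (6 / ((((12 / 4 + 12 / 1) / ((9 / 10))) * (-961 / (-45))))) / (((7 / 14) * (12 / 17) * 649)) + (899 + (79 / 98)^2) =28411633818803 / 29949545780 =948.65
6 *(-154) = -924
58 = 58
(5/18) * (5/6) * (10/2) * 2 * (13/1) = 1625/54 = 30.09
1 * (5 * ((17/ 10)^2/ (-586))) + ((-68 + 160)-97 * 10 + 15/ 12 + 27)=-9959359/ 11720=-849.77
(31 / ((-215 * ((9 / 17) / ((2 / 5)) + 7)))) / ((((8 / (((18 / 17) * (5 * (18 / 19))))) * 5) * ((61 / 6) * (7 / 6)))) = -90396 / 493635485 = -0.00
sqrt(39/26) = sqrt(6)/2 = 1.22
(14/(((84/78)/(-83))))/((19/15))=-16185/19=-851.84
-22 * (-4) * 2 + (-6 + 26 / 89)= 15156 / 89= 170.29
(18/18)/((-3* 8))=-0.04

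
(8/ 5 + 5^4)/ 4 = 156.65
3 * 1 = 3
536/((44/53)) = 7102/11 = 645.64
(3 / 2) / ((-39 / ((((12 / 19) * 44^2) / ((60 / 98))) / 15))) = -94864 / 18525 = -5.12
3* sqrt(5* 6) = 3* sqrt(30) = 16.43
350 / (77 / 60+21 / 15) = 3000 / 23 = 130.43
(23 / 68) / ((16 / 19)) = 437 / 1088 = 0.40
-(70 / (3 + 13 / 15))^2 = -275625 / 841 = -327.73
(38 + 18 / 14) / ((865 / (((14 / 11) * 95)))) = 950 / 173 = 5.49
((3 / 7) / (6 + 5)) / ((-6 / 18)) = -9 / 77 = -0.12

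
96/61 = 1.57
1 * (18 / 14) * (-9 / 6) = -27 / 14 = -1.93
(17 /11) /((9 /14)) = 238 /99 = 2.40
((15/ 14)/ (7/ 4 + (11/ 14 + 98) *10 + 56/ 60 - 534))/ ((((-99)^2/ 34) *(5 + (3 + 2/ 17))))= 14450/ 14408061327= 0.00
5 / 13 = 0.38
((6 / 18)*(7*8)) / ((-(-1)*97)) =56 / 291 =0.19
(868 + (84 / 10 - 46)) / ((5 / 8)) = 33216 / 25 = 1328.64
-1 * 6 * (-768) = 4608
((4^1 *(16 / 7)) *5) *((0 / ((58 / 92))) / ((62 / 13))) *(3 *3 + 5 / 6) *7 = 0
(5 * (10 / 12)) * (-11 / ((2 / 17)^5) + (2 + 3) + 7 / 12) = -1171368625 / 576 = -2033626.09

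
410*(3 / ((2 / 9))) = 5535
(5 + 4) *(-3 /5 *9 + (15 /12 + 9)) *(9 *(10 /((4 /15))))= 117855 /8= 14731.88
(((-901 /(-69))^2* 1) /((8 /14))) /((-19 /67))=-1052.23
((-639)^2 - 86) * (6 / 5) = 489882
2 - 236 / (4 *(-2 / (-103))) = -6073 / 2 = -3036.50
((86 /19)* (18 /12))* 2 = 258 /19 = 13.58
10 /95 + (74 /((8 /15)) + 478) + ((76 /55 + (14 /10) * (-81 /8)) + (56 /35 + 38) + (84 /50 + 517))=48585899 /41800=1162.34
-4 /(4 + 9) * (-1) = 4 /13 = 0.31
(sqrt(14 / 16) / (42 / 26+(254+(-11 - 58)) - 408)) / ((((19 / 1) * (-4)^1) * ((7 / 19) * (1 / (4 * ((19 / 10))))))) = 247 * sqrt(14) / 805840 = 0.00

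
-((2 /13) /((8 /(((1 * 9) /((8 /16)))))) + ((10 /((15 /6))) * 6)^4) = -8626185 /26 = -331776.35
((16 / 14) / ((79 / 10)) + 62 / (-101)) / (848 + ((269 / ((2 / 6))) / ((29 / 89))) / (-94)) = -71437556 / 125100945725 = -0.00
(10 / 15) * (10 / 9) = 20 / 27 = 0.74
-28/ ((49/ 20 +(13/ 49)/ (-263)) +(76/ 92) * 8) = -165984560/ 53694149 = -3.09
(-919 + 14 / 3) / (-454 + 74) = 2743 / 1140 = 2.41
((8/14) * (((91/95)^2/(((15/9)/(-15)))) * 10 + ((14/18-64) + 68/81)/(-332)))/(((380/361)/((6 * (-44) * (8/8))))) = 11808.05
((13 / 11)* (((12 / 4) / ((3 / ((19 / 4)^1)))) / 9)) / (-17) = -247 / 6732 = -0.04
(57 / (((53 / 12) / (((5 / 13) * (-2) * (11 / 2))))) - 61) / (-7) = 79649 / 4823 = 16.51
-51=-51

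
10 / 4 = 5 / 2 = 2.50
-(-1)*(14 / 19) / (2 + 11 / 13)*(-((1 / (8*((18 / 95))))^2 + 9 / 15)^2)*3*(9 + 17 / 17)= -1048353932899 / 125948805120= -8.32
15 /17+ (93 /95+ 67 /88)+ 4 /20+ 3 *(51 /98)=30528873 /6963880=4.38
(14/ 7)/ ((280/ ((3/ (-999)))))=-1/ 46620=-0.00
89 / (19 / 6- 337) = -534 / 2003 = -0.27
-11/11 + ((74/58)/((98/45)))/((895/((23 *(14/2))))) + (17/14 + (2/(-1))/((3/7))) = -473870/109011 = -4.35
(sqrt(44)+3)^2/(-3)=-53/3 - 4* sqrt(11)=-30.93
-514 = -514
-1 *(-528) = 528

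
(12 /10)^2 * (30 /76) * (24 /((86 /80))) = 10368 /817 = 12.69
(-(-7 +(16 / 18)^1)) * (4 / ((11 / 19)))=380 / 9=42.22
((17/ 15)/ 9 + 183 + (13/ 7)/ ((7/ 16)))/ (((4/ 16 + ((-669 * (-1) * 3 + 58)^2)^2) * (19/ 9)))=4957832/ 1015736725555926465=0.00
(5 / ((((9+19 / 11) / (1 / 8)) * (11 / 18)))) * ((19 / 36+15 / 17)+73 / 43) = 408925 / 1380128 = 0.30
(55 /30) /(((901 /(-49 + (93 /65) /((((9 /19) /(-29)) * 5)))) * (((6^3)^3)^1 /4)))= -89177 /1659938248800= -0.00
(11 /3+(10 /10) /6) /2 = 23 /12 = 1.92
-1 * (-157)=157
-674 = -674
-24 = -24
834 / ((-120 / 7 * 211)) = -973 / 4220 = -0.23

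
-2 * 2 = -4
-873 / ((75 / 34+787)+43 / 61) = -1810602 / 1638275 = -1.11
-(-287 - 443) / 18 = 365 / 9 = 40.56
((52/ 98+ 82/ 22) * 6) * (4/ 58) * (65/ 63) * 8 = 1591200/ 109417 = 14.54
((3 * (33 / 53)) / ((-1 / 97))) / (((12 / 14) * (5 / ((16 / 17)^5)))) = -11747721216 / 376262105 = -31.22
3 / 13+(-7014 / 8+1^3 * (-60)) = -48699 / 52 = -936.52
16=16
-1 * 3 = -3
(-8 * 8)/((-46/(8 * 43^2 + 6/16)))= 473356/23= 20580.70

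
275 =275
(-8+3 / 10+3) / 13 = -47 / 130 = -0.36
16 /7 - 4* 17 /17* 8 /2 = -96 /7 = -13.71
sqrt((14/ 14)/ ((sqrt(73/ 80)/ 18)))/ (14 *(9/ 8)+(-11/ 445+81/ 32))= 85440 *sqrt(2) *5^(1/ 4) *73^(3/ 4)/ 18978029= 0.24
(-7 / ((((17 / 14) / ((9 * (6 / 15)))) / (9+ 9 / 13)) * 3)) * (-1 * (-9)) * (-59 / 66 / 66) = 1092798 / 133705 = 8.17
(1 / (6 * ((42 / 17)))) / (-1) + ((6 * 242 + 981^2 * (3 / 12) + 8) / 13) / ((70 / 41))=27481843 / 2520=10905.49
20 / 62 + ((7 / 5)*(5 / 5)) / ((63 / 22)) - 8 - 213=-307163 / 1395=-220.19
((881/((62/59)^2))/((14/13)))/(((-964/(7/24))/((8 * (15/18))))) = -199339465/133402176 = -1.49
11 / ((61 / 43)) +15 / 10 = 1129 / 122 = 9.25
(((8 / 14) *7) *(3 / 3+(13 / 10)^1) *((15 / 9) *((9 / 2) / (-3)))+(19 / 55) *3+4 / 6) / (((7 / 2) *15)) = -1004 / 2475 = -0.41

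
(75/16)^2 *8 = 5625/32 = 175.78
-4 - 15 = -19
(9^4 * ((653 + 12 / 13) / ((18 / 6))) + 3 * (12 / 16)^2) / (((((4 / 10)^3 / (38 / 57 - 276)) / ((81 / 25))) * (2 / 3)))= -49755875126895 / 1664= -29901367263.76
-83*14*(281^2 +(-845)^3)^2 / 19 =-22257639320111381323.79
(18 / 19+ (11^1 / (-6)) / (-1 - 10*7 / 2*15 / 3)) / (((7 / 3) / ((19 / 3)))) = 1747 / 672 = 2.60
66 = 66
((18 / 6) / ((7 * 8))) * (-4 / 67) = -3 / 938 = -0.00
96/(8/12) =144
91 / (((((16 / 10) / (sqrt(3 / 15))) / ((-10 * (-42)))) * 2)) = 9555 * sqrt(5) / 4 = 5341.41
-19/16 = -1.19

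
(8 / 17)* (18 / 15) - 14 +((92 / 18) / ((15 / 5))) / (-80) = -247063 / 18360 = -13.46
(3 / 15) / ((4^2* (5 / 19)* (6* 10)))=19 / 24000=0.00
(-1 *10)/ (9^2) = -10/ 81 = -0.12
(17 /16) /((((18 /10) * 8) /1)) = 85 /1152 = 0.07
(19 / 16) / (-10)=-19 / 160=-0.12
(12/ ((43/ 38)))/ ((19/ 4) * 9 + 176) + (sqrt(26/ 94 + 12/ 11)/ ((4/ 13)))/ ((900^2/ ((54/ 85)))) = 0.05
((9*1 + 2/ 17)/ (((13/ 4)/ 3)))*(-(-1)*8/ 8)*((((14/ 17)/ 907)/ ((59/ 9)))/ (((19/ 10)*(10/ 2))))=468720/ 3819918479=0.00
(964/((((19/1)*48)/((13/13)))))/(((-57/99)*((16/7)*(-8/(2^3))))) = 18557/23104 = 0.80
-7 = -7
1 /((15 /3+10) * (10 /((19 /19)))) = 1 /150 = 0.01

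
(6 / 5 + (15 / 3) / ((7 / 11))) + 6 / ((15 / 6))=401 / 35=11.46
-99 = -99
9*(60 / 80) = 27 / 4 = 6.75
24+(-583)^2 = 339913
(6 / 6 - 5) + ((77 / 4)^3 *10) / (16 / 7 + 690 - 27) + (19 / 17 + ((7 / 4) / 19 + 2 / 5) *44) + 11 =136.99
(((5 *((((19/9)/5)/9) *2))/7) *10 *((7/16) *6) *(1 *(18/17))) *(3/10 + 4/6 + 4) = 2831/306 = 9.25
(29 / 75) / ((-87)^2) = 1 / 19575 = 0.00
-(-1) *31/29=1.07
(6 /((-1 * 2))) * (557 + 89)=-1938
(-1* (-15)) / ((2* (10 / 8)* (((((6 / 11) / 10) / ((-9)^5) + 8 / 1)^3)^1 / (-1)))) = -7612252689388272750 / 649578671147338578359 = -0.01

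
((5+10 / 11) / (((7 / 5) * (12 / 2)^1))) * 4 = 650 / 231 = 2.81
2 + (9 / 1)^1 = 11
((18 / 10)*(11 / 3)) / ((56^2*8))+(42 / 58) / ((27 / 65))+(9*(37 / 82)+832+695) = 2057534782573 / 1342333440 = 1532.80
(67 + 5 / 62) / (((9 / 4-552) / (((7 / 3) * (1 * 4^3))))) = -3726464 / 204507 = -18.22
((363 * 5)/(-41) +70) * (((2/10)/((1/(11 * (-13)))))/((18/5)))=-150865/738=-204.42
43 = 43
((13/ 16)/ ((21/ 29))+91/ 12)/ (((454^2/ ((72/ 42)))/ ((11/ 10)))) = 6435/ 80797472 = 0.00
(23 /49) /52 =23 /2548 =0.01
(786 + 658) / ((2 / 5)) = 3610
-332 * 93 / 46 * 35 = -23492.61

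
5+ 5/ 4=25/ 4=6.25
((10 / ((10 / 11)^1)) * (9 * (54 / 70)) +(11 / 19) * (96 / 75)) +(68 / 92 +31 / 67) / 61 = 24107920299 / 312553325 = 77.13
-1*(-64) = 64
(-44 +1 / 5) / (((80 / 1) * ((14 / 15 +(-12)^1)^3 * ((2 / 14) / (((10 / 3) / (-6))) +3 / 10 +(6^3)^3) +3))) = 344925 / 8605028075080688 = 0.00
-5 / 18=-0.28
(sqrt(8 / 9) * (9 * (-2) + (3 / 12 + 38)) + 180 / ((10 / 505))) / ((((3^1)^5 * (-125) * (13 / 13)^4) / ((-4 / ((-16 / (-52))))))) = 13 * sqrt(2) / 2250 + 2626 / 675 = 3.90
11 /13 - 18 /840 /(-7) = 10819 /12740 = 0.85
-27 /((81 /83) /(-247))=20501 /3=6833.67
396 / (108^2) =11 / 324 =0.03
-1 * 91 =-91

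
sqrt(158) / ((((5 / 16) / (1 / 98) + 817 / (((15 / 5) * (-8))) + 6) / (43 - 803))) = -9120 * sqrt(158) / 31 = -3697.96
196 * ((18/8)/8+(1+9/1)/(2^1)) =8281/8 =1035.12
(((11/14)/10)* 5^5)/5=1375/28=49.11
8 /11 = 0.73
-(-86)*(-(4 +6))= -860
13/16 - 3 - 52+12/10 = -4239/80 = -52.99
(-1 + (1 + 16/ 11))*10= 14.55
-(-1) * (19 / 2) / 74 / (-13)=-19 / 1924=-0.01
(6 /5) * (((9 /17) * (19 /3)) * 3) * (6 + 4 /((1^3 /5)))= 26676 /85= 313.84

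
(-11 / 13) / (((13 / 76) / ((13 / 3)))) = -836 / 39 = -21.44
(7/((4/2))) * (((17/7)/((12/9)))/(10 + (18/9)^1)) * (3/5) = 51/160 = 0.32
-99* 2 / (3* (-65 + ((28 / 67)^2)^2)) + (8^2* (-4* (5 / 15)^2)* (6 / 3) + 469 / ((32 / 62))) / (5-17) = -158287974659923 / 2262311785152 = -69.97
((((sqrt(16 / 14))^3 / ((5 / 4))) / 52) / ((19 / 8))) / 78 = 64 * sqrt(14) / 2360085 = 0.00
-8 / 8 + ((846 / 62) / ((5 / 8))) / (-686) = -54857 / 53165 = -1.03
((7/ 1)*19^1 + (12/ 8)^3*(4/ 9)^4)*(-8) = -258808/ 243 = -1065.05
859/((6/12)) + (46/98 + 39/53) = 4464776/2597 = 1719.21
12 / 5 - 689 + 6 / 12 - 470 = -11561 / 10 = -1156.10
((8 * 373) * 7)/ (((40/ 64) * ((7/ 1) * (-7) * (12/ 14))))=-11936/ 15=-795.73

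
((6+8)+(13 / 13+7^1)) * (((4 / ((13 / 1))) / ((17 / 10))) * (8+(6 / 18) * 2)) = 1760 / 51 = 34.51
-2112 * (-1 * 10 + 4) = 12672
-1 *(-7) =7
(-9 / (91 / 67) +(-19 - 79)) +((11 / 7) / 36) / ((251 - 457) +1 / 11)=-776343913 / 7420140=-104.63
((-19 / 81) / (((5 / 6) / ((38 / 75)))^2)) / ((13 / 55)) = -1207184 / 3290625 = -0.37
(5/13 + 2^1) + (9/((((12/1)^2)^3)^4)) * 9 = 30424719300063162569588749/12758753254865197206601728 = 2.38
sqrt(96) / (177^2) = 4 * sqrt(6) / 31329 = 0.00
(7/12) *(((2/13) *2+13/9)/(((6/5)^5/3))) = 4484375/3639168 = 1.23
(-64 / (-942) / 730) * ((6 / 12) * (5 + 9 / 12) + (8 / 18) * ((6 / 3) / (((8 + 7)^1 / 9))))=818 / 2578725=0.00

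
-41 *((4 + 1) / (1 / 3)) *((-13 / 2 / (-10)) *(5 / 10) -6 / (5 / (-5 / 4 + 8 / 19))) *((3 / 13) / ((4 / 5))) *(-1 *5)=9252675 / 7904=1170.63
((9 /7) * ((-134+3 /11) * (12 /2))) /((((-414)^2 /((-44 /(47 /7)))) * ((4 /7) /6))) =10297 /24863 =0.41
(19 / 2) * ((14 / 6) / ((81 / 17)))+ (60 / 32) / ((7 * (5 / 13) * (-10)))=4.58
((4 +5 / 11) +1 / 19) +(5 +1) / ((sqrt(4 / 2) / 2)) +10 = 22.99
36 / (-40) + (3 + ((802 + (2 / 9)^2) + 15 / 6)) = 806.65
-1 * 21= -21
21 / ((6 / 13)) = 91 / 2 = 45.50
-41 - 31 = -72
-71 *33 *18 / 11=-3834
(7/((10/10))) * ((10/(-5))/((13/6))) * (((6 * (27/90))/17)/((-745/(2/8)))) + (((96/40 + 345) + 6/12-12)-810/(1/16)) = -20784949067/1646450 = -12624.10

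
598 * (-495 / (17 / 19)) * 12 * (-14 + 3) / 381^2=82488120 / 274193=300.84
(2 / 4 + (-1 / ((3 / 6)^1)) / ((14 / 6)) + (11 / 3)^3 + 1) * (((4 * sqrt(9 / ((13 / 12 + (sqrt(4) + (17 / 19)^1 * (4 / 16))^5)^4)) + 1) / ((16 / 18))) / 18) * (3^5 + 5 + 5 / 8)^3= 830665548827143119257224014991917 / 17249606598916737734557696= 48155622.80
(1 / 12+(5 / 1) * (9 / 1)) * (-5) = -2705 / 12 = -225.42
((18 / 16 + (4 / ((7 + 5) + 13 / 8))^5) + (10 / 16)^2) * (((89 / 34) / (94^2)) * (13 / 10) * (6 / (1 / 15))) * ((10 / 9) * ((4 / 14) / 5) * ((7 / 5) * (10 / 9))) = 0.01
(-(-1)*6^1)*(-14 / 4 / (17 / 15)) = -315 / 17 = -18.53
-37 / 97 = -0.38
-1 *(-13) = 13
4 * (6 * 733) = 17592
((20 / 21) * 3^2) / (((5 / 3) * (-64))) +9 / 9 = 103 / 112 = 0.92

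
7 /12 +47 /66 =57 /44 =1.30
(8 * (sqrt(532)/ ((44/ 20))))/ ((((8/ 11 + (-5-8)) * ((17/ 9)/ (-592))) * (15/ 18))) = 18944 * sqrt(133)/ 85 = 2570.27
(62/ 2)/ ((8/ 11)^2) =3751/ 64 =58.61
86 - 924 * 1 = -838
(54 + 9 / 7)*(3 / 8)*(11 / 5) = 12771 / 280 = 45.61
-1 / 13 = -0.08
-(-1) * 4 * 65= 260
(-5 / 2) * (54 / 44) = -135 / 44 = -3.07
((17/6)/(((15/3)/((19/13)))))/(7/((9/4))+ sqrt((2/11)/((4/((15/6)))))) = 596904/2215915 -8721 * sqrt(55)/2215915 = 0.24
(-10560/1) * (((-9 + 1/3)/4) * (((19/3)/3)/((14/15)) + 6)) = 3969680/21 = 189032.38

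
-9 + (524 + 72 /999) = 57173 /111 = 515.07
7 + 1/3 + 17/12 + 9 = 71/4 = 17.75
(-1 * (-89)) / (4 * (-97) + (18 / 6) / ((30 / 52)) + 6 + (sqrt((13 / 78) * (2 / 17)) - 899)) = -144771405 / 2075273666 - 2225 * sqrt(51) / 2075273666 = -0.07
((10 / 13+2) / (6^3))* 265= 265 / 78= 3.40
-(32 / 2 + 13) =-29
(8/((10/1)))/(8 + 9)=4/85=0.05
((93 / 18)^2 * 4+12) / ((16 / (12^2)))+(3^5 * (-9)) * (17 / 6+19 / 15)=-78977 / 10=-7897.70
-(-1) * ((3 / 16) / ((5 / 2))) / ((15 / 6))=3 / 100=0.03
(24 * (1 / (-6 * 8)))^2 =1 / 4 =0.25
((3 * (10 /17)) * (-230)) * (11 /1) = -75900 /17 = -4464.71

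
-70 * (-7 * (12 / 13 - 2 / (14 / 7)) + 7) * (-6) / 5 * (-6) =-49392 / 13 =-3799.38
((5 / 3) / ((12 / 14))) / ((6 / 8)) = 70 / 27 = 2.59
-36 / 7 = -5.14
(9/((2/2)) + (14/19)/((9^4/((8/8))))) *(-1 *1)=-9.00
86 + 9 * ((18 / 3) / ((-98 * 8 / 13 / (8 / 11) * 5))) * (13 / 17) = 85.90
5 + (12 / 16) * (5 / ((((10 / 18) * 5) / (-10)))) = -8.50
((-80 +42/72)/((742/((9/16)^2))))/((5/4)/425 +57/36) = -6561405/307342336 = -0.02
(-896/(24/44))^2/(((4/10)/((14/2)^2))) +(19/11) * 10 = 32724287150/99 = 330548355.05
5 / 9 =0.56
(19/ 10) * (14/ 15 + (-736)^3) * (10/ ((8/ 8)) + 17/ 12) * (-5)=7783391459539/ 180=43241063664.11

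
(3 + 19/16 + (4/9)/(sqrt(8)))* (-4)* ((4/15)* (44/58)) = -1474/435 - 352* sqrt(2)/3915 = -3.52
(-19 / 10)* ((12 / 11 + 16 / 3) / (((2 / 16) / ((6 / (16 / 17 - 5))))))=547808 / 3795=144.35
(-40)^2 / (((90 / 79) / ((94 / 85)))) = 237632 / 153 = 1553.15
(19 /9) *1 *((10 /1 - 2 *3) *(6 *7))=1064 /3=354.67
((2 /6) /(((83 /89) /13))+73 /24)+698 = 705.69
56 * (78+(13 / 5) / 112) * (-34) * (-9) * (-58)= -387731682 / 5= -77546336.40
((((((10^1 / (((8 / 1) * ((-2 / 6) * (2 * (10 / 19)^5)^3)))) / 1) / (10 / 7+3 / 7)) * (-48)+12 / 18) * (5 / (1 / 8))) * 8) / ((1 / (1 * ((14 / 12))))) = 20084703860524358149577 / 292500000000000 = 68665654.22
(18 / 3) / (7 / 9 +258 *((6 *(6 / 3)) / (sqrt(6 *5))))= -1890 / 129400171 +250776 *sqrt(30) / 129400171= 0.01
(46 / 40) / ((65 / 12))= 69 / 325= 0.21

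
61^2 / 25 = 148.84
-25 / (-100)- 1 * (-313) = 1253 / 4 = 313.25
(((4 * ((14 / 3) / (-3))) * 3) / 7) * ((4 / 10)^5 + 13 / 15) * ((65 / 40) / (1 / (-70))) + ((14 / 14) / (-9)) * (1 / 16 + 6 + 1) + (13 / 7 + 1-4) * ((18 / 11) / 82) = 8371969171 / 31570000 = 265.19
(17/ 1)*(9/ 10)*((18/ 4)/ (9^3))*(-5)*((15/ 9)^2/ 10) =-85/ 648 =-0.13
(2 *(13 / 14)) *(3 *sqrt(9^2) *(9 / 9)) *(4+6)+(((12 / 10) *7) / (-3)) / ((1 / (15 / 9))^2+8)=733100 / 1463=501.09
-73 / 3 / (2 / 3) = -73 / 2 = -36.50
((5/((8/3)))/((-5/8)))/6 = -1/2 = -0.50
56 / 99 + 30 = 3026 / 99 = 30.57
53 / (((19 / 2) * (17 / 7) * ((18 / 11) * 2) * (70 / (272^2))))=634304 / 855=741.88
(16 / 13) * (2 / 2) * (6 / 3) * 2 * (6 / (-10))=-192 / 65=-2.95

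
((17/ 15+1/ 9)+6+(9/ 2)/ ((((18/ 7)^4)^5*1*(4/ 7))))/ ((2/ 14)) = 2873232122839559602822702421/ 56658827628427014108610560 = 50.71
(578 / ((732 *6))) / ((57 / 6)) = 289 / 20862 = 0.01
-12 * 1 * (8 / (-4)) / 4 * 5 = 30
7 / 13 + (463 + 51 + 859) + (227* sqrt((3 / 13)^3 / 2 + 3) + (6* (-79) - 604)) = 3842 / 13 + 227* sqrt(343434) / 338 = 689.12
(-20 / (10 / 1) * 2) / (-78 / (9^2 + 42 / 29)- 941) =0.00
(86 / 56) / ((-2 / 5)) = -215 / 56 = -3.84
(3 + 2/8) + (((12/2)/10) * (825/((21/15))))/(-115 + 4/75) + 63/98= 197189/241388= 0.82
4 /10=0.40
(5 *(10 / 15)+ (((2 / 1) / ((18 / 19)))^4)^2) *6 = 34254104222 / 14348907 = 2387.23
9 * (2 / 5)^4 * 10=288 / 125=2.30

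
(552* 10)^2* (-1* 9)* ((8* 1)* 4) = -8775475200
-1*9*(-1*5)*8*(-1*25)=-9000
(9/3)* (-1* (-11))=33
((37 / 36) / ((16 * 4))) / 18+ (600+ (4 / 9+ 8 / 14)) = 174477571 / 290304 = 601.02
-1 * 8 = -8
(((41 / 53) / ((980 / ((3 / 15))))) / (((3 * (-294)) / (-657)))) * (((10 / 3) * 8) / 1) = 5986 / 1908795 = 0.00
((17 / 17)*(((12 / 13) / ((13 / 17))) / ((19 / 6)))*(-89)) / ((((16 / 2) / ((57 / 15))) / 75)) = -204255 / 169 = -1208.61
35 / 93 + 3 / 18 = 101 / 186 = 0.54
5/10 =1/2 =0.50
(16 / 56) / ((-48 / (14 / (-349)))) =1 / 4188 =0.00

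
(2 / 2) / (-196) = -1 / 196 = -0.01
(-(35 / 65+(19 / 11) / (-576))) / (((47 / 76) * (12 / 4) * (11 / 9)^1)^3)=-907548585 / 19760943059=-0.05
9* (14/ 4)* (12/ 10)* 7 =1323/ 5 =264.60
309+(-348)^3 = -42143883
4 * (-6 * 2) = -48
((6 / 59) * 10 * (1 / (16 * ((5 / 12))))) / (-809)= -0.00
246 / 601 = 0.41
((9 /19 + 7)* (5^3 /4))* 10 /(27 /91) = 4038125 /513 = 7871.59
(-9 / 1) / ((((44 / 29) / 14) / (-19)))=1577.86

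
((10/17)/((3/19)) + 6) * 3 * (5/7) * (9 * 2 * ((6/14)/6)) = 22320/833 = 26.79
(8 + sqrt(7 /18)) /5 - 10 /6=-1 /15 + sqrt(14) /30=0.06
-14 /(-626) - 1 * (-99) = 30994 /313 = 99.02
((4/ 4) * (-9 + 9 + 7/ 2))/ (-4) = -7/ 8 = -0.88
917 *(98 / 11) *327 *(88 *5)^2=517196803200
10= 10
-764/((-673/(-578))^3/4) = -590115286912/304821217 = -1935.94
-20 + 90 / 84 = -265 / 14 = -18.93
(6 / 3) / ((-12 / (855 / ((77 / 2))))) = -3.70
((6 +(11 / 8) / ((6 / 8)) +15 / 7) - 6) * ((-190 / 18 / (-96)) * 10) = 79325 / 18144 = 4.37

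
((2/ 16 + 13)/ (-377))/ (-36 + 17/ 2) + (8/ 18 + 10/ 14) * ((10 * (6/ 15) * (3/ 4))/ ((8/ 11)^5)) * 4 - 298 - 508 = -526257829975/ 713416704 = -737.66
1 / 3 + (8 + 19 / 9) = 94 / 9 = 10.44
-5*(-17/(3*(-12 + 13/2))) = -170/33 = -5.15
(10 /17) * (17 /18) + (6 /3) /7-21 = -1270 /63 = -20.16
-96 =-96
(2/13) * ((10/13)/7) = 20/1183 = 0.02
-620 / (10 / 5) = -310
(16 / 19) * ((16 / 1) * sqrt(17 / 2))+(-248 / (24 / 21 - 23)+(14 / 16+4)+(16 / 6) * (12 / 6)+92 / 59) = 1669205 / 72216+128 * sqrt(34) / 19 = 62.40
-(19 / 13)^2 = -361 / 169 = -2.14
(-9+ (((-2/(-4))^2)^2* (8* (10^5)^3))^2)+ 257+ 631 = 250000000000000000000000000879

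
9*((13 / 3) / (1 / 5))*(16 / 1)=3120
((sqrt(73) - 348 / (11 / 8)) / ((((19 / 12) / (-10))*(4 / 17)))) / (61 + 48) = 1419840 / 22781 - 510*sqrt(73) / 2071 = 60.22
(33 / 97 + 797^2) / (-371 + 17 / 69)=-2125728057 / 1240727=-1713.29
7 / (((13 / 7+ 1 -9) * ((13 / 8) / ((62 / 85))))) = -24304 / 47515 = -0.51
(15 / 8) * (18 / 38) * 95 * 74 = 24975 / 4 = 6243.75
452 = 452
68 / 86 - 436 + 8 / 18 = -168254 / 387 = -434.76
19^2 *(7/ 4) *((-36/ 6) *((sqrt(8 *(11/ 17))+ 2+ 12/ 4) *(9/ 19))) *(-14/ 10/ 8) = 25137 *sqrt(374)/ 680+ 25137/ 16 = 2285.95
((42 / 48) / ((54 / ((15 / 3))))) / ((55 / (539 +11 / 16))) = 5495 / 6912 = 0.79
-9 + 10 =1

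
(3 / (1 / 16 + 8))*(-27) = -10.05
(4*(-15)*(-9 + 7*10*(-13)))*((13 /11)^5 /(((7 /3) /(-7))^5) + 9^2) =-4255653809520 /161051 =-26424261.94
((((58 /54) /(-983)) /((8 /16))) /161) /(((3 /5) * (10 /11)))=-0.00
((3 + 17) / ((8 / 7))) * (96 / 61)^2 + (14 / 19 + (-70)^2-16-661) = 301678291 / 70699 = 4267.08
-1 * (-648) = 648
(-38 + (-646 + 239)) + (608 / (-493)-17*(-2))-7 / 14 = -406955 / 986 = -412.73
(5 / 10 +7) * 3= 45 / 2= 22.50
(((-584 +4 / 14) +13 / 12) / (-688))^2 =2395221481 / 3339915264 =0.72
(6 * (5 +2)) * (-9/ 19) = -378/ 19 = -19.89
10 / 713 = 0.01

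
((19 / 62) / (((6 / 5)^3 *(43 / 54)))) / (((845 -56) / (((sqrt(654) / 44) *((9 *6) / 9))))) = 2375 *sqrt(654) / 61701904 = 0.00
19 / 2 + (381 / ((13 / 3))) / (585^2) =9.50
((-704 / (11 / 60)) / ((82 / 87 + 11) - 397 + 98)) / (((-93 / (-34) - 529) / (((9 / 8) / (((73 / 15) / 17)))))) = -56181600 / 562426967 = -0.10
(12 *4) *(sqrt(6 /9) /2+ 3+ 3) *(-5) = -1440 - 40 *sqrt(6) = -1537.98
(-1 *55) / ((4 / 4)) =-55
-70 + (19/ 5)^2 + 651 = 595.44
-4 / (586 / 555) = -1110 / 293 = -3.79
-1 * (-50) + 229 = 279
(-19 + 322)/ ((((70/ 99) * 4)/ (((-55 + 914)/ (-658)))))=-25767423/ 184240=-139.86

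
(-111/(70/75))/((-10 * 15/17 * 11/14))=1887/110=17.15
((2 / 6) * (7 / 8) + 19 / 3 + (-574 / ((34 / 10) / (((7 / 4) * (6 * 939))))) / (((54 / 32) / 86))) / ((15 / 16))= -69220169954 / 765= -90483882.29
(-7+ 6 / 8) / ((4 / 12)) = -75 / 4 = -18.75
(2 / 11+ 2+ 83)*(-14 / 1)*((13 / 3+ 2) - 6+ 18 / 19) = -957614 / 627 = -1527.30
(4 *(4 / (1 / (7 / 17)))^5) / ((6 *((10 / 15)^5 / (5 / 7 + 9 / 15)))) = 572552064 / 7099285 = 80.65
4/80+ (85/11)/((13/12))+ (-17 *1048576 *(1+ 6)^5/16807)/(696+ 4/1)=-2548369251/100100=-25458.23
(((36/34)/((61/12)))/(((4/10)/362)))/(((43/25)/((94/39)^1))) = 153126000/579683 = 264.15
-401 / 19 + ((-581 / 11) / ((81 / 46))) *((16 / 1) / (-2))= 3705061 / 16929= 218.86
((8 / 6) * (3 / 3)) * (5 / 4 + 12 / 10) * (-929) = -45521 / 15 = -3034.73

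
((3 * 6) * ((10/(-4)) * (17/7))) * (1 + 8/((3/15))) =-31365/7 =-4480.71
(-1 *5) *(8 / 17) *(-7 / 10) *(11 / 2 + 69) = 2086 / 17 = 122.71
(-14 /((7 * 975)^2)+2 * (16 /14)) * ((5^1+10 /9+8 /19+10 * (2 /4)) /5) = 29994116056 /5689490625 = 5.27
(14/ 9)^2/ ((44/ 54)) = 98/ 33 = 2.97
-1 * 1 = -1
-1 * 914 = -914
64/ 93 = 0.69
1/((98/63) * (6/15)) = 1.61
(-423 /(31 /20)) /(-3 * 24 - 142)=4230 /3317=1.28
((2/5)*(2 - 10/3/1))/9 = -8/135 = -0.06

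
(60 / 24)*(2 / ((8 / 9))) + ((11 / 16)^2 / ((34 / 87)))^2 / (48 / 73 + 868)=27030976524297 / 4804068769792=5.63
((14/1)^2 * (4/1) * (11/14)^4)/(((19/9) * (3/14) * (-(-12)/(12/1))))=87846/133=660.50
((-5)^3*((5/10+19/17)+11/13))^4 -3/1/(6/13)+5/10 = 343361478833741585649/38167092496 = 8996270252.17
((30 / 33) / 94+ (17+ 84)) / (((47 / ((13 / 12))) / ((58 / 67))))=9843847 / 4884099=2.02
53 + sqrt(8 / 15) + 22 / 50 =2*sqrt(30) / 15 + 1336 / 25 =54.17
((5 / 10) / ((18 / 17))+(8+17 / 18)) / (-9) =-113 / 108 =-1.05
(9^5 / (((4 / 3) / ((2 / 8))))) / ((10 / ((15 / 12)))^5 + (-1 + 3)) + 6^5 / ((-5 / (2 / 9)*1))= -36205569 / 104864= -345.26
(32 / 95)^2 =1024 / 9025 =0.11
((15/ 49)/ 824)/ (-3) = -5/ 40376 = -0.00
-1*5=-5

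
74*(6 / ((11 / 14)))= 565.09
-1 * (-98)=98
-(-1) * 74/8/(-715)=-37/2860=-0.01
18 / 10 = 9 / 5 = 1.80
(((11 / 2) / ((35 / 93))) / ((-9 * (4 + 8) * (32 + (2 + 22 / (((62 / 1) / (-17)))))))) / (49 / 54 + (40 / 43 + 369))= -454553 / 34839499100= -0.00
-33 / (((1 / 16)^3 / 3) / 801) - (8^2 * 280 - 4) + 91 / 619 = -201067677689 / 619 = -324826619.85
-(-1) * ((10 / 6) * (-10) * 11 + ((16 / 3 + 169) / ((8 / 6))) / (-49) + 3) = -107605 / 588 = -183.00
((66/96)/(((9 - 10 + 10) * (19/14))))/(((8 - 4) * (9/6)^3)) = 77/18468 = 0.00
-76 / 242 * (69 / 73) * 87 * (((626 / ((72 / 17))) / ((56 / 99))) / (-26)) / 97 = 606897297 / 226818592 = 2.68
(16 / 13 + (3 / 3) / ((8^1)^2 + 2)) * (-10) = -5345 / 429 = -12.46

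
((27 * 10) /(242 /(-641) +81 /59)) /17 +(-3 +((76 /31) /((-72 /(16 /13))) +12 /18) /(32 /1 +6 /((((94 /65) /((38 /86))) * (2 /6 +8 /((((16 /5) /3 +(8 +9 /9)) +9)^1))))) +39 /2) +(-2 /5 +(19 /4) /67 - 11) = 77807288577988927247 /3679588463895098820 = 21.15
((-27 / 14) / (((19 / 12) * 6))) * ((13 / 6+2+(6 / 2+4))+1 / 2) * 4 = -180 / 19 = -9.47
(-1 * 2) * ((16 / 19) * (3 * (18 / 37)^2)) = -31104 / 26011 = -1.20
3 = 3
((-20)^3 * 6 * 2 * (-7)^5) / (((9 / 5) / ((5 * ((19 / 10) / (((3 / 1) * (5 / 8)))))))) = 40874624000 / 9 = 4541624888.89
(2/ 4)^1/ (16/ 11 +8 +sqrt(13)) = 44/ 711 - 121 * sqrt(13)/ 18486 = 0.04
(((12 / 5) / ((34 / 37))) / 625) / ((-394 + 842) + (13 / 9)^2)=0.00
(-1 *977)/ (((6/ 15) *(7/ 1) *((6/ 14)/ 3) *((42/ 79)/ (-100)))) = 9647875/ 21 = 459422.62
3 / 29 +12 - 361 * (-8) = 84103 / 29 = 2900.10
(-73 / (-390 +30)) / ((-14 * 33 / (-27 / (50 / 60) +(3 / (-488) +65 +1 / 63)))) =-365931991 / 25566710400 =-0.01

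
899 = 899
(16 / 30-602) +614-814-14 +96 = -10792 / 15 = -719.47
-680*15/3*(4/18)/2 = -377.78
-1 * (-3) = 3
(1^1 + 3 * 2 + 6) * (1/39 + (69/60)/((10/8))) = 922/75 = 12.29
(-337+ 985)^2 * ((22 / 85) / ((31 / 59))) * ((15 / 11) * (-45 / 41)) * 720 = -4816130918400 / 21607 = -222896788.93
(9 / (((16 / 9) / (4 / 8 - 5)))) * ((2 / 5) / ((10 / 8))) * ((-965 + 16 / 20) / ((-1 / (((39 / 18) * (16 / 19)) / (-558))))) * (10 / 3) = 1128114 / 14725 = 76.61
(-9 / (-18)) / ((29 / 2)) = 1 / 29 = 0.03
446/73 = 6.11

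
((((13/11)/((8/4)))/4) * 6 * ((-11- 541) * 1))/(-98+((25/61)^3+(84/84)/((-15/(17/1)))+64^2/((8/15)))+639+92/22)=-18324176130/308008531733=-0.06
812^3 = 535387328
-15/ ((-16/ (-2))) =-15/ 8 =-1.88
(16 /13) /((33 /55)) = 80 /39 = 2.05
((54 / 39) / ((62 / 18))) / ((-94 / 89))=-7209 / 18941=-0.38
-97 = -97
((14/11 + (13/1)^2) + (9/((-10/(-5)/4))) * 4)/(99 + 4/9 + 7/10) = 2.42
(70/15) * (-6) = -28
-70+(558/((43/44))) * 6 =144302/43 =3355.86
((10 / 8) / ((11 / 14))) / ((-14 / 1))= -5 / 44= -0.11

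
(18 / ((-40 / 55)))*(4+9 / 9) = -495 / 4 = -123.75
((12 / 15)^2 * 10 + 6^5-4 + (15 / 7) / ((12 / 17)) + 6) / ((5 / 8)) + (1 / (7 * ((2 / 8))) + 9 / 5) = 2180897 / 175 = 12462.27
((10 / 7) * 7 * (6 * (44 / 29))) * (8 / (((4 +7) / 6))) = 11520 / 29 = 397.24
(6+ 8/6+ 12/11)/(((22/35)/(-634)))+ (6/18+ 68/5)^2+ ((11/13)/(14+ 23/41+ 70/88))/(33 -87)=-244223267844583/29414352825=-8302.86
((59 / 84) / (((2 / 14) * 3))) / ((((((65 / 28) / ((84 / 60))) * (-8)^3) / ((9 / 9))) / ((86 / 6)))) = -124313 / 4492800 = -0.03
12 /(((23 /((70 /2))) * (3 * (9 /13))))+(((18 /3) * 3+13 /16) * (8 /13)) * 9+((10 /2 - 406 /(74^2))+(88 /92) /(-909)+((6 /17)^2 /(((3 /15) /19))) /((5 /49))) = 2794409825594 /11947962559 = 233.88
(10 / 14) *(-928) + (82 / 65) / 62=-9349313 / 14105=-662.84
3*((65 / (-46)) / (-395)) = 39 / 3634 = 0.01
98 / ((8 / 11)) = 539 / 4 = 134.75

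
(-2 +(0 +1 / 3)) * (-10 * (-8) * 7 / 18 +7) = -1715 / 27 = -63.52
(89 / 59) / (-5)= -89 / 295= -0.30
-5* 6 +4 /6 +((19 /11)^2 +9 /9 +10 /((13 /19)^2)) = -244708 /61347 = -3.99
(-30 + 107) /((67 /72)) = 5544 /67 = 82.75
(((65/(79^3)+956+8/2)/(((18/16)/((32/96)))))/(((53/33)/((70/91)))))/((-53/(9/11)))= -37865400400/18004305163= -2.10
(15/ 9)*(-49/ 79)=-245/ 237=-1.03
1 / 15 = 0.07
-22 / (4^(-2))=-352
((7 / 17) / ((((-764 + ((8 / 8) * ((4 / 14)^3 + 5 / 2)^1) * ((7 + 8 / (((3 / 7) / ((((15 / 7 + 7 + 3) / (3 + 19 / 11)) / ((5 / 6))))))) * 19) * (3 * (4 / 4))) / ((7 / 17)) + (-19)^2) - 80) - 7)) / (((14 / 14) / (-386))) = -168675052 / 22245607737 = -0.01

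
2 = 2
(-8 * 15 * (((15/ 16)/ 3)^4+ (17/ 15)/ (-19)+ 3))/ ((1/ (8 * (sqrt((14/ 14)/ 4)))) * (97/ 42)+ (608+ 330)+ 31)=-1157043153/ 3169168384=-0.37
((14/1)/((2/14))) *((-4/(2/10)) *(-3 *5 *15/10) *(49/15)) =144060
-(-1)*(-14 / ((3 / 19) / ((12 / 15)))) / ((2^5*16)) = -133 / 960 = -0.14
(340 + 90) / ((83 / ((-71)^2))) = 2167630 / 83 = 26116.02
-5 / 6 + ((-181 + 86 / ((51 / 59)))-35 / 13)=-112757 / 1326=-85.04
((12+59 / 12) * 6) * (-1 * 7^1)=-1421 / 2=-710.50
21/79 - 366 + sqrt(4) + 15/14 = -401105/1106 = -362.66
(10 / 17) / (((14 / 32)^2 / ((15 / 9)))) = 12800 / 2499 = 5.12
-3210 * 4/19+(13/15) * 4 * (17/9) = -1716604/2565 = -669.24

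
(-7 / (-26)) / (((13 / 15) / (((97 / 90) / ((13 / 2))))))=679 / 13182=0.05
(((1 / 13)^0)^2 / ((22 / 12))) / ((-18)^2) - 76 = -45143 / 594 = -76.00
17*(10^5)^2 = 170000000000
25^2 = 625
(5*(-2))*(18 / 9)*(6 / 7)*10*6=-7200 / 7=-1028.57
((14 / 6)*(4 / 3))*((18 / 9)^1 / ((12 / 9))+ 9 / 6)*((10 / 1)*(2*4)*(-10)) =-22400 / 3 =-7466.67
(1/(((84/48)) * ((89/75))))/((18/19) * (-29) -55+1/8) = -45600/7798091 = -0.01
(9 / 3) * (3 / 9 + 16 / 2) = 25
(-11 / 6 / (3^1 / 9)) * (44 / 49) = -4.94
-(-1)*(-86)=-86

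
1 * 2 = 2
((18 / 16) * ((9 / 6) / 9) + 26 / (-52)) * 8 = -5 / 2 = -2.50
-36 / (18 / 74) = -148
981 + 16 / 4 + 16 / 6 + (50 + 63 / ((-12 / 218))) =-641 / 6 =-106.83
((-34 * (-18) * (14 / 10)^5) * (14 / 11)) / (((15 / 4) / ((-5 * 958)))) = -183939034944 / 34375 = -5350953.74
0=0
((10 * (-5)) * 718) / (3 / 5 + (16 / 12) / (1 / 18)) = -179500 / 123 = -1459.35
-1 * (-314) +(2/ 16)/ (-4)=10047/ 32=313.97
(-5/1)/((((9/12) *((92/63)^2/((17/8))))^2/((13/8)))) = -32879930265/2292457472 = -14.34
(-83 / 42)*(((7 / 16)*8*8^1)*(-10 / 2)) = 830 / 3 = 276.67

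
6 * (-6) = -36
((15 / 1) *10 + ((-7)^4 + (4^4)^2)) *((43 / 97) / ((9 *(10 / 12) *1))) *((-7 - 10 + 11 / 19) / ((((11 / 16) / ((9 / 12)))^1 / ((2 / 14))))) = -10298.91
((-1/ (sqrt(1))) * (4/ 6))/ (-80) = 1/ 120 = 0.01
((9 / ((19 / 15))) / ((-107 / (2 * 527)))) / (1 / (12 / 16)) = -52.49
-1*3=-3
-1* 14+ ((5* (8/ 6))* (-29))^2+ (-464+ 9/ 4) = 1328473/ 36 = 36902.03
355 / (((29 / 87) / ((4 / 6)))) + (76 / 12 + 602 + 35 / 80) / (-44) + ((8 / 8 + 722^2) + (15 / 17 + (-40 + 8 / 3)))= 521944.71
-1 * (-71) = 71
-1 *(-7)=7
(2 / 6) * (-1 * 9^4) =-2187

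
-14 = -14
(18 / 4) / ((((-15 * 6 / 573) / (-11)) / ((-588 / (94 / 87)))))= -80609067 / 470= -171508.65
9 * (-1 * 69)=-621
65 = 65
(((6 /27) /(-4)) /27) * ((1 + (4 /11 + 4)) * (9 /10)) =-0.01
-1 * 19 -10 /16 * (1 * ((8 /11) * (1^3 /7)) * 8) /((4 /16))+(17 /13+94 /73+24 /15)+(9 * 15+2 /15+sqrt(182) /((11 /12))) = 12 * sqrt(182) /11+129614083 /1096095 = 132.97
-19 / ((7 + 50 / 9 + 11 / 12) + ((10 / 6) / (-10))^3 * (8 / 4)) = -1026 / 727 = -1.41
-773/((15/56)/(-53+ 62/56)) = 2246338/15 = 149755.87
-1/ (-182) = 1/ 182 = 0.01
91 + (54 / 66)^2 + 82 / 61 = 686534 / 7381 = 93.01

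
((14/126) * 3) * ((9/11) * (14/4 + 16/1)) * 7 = 819/22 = 37.23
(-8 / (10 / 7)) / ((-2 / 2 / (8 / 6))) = 112 / 15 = 7.47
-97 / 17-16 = -21.71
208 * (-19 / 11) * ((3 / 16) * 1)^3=-6669 / 2816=-2.37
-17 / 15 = -1.13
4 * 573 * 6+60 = 13812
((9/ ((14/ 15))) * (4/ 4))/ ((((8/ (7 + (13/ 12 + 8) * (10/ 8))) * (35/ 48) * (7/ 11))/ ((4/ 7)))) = 261657/ 9604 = 27.24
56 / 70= 4 / 5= 0.80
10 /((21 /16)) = 160 /21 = 7.62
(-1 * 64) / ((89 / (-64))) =4096 / 89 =46.02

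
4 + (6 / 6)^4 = 5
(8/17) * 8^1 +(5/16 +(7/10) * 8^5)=31200681/1360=22941.68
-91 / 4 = -22.75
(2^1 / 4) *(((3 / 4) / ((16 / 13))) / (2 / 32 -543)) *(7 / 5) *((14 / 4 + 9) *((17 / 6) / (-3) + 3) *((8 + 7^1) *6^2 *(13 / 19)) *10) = -7034625 / 94316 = -74.59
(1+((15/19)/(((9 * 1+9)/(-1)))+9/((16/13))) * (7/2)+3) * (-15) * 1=-268495/608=-441.60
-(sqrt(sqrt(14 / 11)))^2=-sqrt(154) / 11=-1.13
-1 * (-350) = 350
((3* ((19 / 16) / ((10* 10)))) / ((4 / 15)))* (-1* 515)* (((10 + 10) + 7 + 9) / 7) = -158517 / 448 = -353.83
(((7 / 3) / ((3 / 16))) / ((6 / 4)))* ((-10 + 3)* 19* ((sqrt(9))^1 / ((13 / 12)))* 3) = -119168 / 13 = -9166.77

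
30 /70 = 3 /7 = 0.43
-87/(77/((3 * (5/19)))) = -1305/1463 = -0.89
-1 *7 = -7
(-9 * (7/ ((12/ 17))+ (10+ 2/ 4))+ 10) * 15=-10425/ 4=-2606.25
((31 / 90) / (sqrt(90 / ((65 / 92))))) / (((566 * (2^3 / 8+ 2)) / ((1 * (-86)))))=-0.00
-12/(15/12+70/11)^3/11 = -92928/37595375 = -0.00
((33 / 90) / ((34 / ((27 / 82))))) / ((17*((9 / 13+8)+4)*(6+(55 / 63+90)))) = 2457 / 14462889400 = 0.00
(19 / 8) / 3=19 / 24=0.79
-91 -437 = -528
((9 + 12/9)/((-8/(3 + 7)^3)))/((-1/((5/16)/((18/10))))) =96875/432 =224.25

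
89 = 89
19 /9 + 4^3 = 66.11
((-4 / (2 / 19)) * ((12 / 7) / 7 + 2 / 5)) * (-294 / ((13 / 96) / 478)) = 1653069312 / 65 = 25431835.57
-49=-49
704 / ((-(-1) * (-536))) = -88 / 67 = -1.31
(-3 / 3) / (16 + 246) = -1 / 262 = -0.00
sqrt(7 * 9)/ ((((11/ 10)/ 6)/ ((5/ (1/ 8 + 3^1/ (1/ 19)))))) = 7200 * sqrt(7)/ 5027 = 3.79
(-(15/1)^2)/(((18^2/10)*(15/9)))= -25/6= -4.17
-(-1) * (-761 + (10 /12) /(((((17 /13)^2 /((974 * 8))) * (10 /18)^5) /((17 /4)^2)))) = 1619018699 /1250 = 1295214.96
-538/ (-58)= 269/ 29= 9.28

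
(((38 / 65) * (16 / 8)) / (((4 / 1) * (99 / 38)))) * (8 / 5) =5776 / 32175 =0.18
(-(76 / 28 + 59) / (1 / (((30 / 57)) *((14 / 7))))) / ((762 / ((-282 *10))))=4060800 / 16891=240.41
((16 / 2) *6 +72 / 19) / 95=984 / 1805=0.55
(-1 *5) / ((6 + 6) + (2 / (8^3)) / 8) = -10240 / 24577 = -0.42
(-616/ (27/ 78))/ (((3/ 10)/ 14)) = -83045.93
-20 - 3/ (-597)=-3979/ 199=-19.99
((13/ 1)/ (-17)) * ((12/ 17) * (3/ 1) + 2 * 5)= -2678/ 289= -9.27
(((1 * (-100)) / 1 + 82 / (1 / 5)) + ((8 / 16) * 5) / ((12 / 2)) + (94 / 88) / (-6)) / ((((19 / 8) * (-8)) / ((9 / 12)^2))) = -245709 / 26752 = -9.18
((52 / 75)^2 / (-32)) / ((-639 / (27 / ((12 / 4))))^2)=-169 / 56711250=-0.00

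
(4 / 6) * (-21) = -14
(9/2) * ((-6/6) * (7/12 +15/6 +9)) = -435/8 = -54.38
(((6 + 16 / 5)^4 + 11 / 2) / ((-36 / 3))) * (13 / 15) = -116503231 / 225000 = -517.79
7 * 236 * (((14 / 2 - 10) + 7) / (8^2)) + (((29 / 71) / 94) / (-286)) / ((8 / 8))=103.25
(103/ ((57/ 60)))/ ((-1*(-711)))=2060/ 13509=0.15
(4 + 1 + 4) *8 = 72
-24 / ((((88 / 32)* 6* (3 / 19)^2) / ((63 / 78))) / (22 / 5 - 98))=242592 / 55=4410.76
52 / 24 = 13 / 6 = 2.17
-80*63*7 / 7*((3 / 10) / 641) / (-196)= 54 / 4487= 0.01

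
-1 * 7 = -7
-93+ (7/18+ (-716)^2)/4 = 9221119/72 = 128071.10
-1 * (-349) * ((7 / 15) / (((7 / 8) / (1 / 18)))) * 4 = 5584 / 135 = 41.36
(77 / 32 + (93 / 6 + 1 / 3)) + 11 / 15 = 18.97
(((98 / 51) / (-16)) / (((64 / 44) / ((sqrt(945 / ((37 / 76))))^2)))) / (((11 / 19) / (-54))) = 150444945 / 10064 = 14948.82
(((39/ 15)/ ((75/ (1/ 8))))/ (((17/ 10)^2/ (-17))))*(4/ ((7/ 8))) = -208/ 1785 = -0.12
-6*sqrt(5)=-13.42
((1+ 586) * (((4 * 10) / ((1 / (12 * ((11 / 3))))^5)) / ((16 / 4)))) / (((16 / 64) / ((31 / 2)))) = 60019610562560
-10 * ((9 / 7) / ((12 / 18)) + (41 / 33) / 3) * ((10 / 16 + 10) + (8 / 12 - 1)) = -4010045 / 16632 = -241.10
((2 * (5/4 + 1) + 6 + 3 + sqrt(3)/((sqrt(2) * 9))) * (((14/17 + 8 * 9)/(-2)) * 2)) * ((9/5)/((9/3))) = -50139/85 - 619 * sqrt(6)/255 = -595.82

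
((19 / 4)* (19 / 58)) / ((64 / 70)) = 12635 / 7424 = 1.70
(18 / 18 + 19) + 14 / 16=167 / 8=20.88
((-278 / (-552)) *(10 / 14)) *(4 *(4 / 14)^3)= 5560 / 165669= 0.03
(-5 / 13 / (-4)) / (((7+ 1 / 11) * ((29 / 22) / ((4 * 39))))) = 605 / 377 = 1.60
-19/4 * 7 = -133/4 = -33.25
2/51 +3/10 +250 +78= 167453/510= 328.34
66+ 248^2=61570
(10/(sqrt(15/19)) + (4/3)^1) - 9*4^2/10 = -196/15 + 2*sqrt(285)/3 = -1.81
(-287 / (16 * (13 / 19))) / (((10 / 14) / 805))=-6145531 / 208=-29545.82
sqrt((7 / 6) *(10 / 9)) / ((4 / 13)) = 13 *sqrt(105) / 36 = 3.70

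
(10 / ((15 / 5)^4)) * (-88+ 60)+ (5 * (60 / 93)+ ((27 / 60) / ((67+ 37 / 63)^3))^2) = -1382680784901126518667617281 / 5986054225721828217867033600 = -0.23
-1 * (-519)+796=1315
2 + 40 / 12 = 5.33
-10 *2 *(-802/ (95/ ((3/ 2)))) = 4812/ 19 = 253.26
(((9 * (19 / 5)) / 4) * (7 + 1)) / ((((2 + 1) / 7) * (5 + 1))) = 133 / 5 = 26.60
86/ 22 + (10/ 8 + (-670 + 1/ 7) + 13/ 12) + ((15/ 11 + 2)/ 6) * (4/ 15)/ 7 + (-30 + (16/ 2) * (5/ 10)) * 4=-2659711/ 3465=-767.59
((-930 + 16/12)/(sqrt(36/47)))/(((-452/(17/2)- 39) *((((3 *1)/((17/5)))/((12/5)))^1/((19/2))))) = 15297926 *sqrt(47)/352575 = 297.46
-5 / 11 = -0.45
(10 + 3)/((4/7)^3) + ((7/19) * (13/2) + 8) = 97361/1216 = 80.07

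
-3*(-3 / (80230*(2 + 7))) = 1 / 80230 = 0.00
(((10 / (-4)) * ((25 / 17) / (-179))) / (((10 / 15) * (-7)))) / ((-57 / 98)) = 875 / 115634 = 0.01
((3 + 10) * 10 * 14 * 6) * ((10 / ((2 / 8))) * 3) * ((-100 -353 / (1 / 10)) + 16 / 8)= -4754131200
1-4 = -3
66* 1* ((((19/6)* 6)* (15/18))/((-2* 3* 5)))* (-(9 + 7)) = 557.33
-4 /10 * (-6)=12 /5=2.40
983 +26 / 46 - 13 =22323 / 23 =970.57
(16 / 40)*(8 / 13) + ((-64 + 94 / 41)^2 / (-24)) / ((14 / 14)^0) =-103853249 / 655590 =-158.41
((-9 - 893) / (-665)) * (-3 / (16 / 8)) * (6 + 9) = -4059 / 133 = -30.52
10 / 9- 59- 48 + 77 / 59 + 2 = -54472 / 531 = -102.58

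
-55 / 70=-11 / 14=-0.79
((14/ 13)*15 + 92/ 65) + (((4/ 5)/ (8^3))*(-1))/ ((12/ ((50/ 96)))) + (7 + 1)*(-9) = -54.43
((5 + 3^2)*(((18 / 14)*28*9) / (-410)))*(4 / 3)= -14.75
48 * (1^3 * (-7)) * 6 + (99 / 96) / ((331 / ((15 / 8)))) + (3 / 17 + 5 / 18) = -26130684841 / 12964608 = -2015.54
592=592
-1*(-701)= 701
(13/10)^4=28561/10000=2.86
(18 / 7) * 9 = 162 / 7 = 23.14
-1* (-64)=64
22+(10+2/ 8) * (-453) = -18485/ 4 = -4621.25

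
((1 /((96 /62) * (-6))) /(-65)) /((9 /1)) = 31 /168480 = 0.00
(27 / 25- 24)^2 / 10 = 328329 / 6250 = 52.53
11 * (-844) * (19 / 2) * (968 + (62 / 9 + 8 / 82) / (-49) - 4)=-1537071174188 / 18081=-85010296.68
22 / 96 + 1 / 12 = 5 / 16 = 0.31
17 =17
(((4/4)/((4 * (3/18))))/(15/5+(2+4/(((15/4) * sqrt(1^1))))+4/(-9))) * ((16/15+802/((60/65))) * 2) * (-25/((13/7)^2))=-287719425/85514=-3364.59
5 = 5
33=33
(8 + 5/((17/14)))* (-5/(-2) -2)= 103/17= 6.06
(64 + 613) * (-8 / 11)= -492.36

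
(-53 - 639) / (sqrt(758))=-346 * sqrt(758) / 379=-25.13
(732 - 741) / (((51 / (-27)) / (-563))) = -45603 / 17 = -2682.53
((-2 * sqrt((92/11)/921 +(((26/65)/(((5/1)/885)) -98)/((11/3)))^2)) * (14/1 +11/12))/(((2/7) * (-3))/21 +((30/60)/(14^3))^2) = 5391147776 * sqrt(35306222781)/186812246115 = 5422.52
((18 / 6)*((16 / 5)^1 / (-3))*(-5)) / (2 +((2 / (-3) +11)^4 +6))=1296 / 924169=0.00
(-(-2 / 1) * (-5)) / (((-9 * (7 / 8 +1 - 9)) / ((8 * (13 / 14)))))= -4160 / 3591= -1.16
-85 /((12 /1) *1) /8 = -85 /96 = -0.89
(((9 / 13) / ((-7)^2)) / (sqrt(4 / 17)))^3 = 12393 * sqrt(17) / 2067798824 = 0.00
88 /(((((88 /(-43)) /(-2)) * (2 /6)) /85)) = 21930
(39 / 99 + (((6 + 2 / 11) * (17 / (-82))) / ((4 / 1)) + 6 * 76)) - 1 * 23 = 1171897 / 2706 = 433.07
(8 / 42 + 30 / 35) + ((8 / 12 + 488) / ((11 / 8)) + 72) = 428.44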